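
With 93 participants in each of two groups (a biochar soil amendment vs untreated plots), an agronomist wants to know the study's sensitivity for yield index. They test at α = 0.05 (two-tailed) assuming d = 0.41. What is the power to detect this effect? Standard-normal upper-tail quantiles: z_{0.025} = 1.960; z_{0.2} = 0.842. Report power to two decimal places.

power ≈ 0.80

For two equal groups, power = Φ(d·√(n/2) − z_{α/2}).
d·√(n/2) = 0.41 × √(93/2) = 0.41 × 6.819 = 2.796.
z_β = 2.796 − 1.960 = 0.836.
Power = Φ(0.836) = 0.798.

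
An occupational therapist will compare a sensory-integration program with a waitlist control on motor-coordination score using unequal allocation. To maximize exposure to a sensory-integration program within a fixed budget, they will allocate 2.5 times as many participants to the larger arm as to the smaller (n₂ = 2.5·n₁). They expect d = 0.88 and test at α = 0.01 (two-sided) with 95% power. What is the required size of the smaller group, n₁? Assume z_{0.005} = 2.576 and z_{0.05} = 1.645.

n₁ = 33

With allocation ratio k = n₂/n₁ = 2.5, Var(x̄₁−x̄₂) = σ²(1/n₁ + 1/(k·n₁)) = σ²·(k+1)/(k·n₁).
So n₁ = (1 + 1/k)·((z_{α/2} + z_β)/d)² = 1.400 × (4.221/0.88)².
n₁ = 1.400 × 23.01 = 32.2.
Round up: n₁ = 33, giving n₂ = ⌈2.5 × 33⌉ = ⌈82.5⌉ = 83.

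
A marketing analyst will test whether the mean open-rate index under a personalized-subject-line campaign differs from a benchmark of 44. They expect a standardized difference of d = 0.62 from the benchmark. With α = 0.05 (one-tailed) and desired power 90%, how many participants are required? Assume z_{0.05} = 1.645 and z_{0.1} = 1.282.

For a one-sample test: n = ((z_{α} + z_β) / d)².
z_{α} + z_β = 1.645 + 1.282 = 2.927.
n = (2.927 / 0.62)² = 4.721² = 22.29.
Round up.

n = 23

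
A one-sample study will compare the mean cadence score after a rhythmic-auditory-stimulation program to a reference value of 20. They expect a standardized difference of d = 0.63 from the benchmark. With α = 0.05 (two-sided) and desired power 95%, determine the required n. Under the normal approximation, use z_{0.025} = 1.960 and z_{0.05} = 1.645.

For a one-sample test: n = ((z_{α/2} + z_β) / d)².
z_{α/2} + z_β = 1.960 + 1.645 = 3.605.
n = (3.605 / 0.63)² = 5.722² = 32.74.
Round up.

n = 33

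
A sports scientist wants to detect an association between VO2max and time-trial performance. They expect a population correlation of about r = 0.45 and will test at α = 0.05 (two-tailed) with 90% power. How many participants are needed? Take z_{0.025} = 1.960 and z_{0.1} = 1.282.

n = 48

Fisher's z: C = ½·ln((1+r)/(1−r)) = ½·ln(2.6364) = 0.4847.
n = ((z_{α/2} + z_β)/C)² + 3.
(1.960 + 1.282) / 0.4847 = 3.242 / 0.4847 = 6.689.
n = 6.689² + 3 = 44.74 + 3 = 47.7.
Round up.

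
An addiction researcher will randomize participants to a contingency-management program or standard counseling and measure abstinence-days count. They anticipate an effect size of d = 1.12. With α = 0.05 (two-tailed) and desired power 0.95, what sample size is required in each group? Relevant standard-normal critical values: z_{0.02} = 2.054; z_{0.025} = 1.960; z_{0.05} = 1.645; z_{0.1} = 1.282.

n = 21 per group

For two independent groups with equal n: n = 2·((z_{α/2} + z_β) / d)².
z_{α/2} + z_β = 1.960 + 1.645 = 3.605.
n = 2 × (3.605 / 1.12)² = 2 × 3.219² = 2 × 10.36 = 20.7.
Round up to the next whole participant.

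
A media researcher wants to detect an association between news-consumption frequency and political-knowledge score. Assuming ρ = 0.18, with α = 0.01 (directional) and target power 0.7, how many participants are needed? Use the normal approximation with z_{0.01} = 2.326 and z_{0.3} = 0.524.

n = 249

Fisher's z: C = ½·ln((1+r)/(1−r)) = ½·ln(1.4390) = 0.1820.
n = ((z_{α} + z_β)/C)² + 3.
(2.326 + 0.524) / 0.1820 = 2.850 / 0.1820 = 15.659.
n = 15.659² + 3 = 245.21 + 3 = 248.2.
Round up.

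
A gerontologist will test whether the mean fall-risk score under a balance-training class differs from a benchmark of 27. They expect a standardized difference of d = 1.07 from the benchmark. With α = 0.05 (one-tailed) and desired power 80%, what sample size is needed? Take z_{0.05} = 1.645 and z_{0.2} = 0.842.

For a one-sample test: n = ((z_{α} + z_β) / d)².
z_{α} + z_β = 1.645 + 0.842 = 2.487.
n = (2.487 / 1.07)² = 2.324² = 5.40.
Round up.

n = 6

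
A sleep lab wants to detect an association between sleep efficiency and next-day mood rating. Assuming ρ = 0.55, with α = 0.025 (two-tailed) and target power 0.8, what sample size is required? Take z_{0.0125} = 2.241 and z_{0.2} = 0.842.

n = 28

Fisher's z: C = ½·ln((1+r)/(1−r)) = ½·ln(3.4444) = 0.6184.
n = ((z_{α/2} + z_β)/C)² + 3.
(2.241 + 0.842) / 0.6184 = 3.083 / 0.6184 = 4.985.
n = 4.985² + 3 = 24.85 + 3 = 27.9.
Round up.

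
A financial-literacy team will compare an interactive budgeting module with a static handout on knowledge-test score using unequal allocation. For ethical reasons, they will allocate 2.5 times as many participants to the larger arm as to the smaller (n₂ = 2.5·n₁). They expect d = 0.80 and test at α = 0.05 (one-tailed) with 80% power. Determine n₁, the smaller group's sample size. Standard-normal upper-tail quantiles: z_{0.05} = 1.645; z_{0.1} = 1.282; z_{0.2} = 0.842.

With allocation ratio k = n₂/n₁ = 2.5, Var(x̄₁−x̄₂) = σ²(1/n₁ + 1/(k·n₁)) = σ²·(k+1)/(k·n₁).
So n₁ = (1 + 1/k)·((z_{α} + z_β)/d)² = 1.400 × (2.487/0.80)².
n₁ = 1.400 × 9.66 = 13.5.
Round up: n₁ = 14, giving n₂ = 2.5 × 14 = 35.

n₁ = 14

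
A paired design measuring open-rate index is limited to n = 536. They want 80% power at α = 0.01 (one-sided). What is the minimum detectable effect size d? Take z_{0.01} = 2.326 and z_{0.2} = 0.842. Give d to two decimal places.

For a single sample (or paired design) of n = 536: d_min = (z_{α} + z_β)/√n.
z-sum = 2.326 + 0.842 = 3.168.
d_min = 3.168 / √536 = 3.168 / 23.152 = 0.137.

d_min ≈ 0.14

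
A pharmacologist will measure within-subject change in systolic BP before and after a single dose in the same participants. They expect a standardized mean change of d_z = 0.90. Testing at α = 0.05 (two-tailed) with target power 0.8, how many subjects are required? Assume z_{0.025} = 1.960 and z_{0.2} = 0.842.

For a paired (one-sample on differences) test: n = ((z_{α/2} + z_β) / d)².
z_{α/2} + z_β = 1.960 + 0.842 = 2.802.
n = (2.802 / 0.90)² = 3.113² = 9.69.
Round up.

n = 10 pairs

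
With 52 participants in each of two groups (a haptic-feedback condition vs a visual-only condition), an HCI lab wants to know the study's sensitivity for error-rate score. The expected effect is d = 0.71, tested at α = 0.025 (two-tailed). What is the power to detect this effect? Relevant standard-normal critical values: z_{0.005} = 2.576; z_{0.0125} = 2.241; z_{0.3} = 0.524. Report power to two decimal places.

power ≈ 0.92

For two equal groups, power = Φ(d·√(n/2) − z_{α/2}).
d·√(n/2) = 0.71 × √(52/2) = 0.71 × 5.099 = 3.620.
z_β = 3.620 − 2.241 = 1.379.
Power = Φ(1.379) = 0.916.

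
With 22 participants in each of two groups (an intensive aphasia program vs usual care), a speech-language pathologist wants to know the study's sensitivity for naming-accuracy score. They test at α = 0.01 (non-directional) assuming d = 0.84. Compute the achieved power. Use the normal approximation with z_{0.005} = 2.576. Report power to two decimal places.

For two equal groups, power = Φ(d·√(n/2) − z_{α/2}).
d·√(n/2) = 0.84 × √(22/2) = 0.84 × 3.317 = 2.786.
z_β = 2.786 − 2.576 = 0.210.
Power = Φ(0.210) = 0.583.

power ≈ 0.58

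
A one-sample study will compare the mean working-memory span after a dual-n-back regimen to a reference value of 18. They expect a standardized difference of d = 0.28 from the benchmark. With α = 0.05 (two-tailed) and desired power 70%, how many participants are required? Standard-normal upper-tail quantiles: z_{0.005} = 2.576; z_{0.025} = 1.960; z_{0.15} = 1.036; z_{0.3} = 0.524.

n = 79

For a one-sample test: n = ((z_{α/2} + z_β) / d)².
z_{α/2} + z_β = 1.960 + 0.524 = 2.484.
n = (2.484 / 0.28)² = 8.871² = 78.70.
Round up.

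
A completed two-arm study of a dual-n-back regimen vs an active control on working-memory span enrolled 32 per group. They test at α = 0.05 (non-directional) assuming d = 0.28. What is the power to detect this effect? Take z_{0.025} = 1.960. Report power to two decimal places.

power ≈ 0.20

For two equal groups, power = Φ(d·√(n/2) − z_{α/2}).
d·√(n/2) = 0.28 × √(32/2) = 0.28 × 4.000 = 1.120.
z_β = 1.120 − 1.960 = -0.840.
Power = Φ(-0.840) = 0.200.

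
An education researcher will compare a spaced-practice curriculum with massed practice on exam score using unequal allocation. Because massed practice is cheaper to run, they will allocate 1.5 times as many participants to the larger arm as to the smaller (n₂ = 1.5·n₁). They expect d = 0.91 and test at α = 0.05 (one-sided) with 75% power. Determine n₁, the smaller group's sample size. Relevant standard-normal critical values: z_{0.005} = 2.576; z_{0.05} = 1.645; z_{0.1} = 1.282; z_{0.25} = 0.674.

n₁ = 11

With allocation ratio k = n₂/n₁ = 1.5, Var(x̄₁−x̄₂) = σ²(1/n₁ + 1/(k·n₁)) = σ²·(k+1)/(k·n₁).
So n₁ = (1 + 1/k)·((z_{α} + z_β)/d)² = 1.667 × (2.319/0.91)².
n₁ = 1.667 × 6.49 = 10.8.
Round up: n₁ = 11, giving n₂ = ⌈1.5 × 11⌉ = ⌈16.5⌉ = 17.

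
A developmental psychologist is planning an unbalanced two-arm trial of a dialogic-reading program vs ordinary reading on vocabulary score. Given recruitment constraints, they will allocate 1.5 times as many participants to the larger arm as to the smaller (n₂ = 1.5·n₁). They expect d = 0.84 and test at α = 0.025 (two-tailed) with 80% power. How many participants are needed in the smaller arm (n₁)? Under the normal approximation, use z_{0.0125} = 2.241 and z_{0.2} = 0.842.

n₁ = 23

With allocation ratio k = n₂/n₁ = 1.5, Var(x̄₁−x̄₂) = σ²(1/n₁ + 1/(k·n₁)) = σ²·(k+1)/(k·n₁).
So n₁ = (1 + 1/k)·((z_{α/2} + z_β)/d)² = 1.667 × (3.083/0.84)².
n₁ = 1.667 × 13.47 = 22.5.
Round up: n₁ = 23, giving n₂ = ⌈1.5 × 23⌉ = ⌈34.5⌉ = 35.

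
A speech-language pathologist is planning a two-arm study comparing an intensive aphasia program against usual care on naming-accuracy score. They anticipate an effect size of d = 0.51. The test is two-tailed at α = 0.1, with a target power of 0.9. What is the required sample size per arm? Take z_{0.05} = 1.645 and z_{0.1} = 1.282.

n = 66 per group

For two independent groups with equal n: n = 2·((z_{α/2} + z_β) / d)².
z_{α/2} + z_β = 1.645 + 1.282 = 2.927.
n = 2 × (2.927 / 0.51)² = 2 × 5.739² = 2 × 32.94 = 65.9.
Round up to the next whole participant.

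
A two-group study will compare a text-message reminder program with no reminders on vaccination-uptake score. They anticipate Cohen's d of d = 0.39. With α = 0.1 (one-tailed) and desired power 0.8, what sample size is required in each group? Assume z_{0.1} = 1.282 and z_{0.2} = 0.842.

For two independent groups with equal n: n = 2·((z_{α} + z_β) / d)².
z_{α} + z_β = 1.282 + 0.842 = 2.124.
n = 2 × (2.124 / 0.39)² = 2 × 5.446² = 2 × 29.66 = 59.3.
Round up to the next whole participant.

n = 60 per group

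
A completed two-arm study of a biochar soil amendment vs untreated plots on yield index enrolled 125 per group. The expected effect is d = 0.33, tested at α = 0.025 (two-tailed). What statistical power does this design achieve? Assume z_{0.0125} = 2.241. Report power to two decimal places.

For two equal groups, power = Φ(d·√(n/2) − z_{α/2}).
d·√(n/2) = 0.33 × √(125/2) = 0.33 × 7.906 = 2.609.
z_β = 2.609 − 2.241 = 0.368.
Power = Φ(0.368) = 0.644.

power ≈ 0.64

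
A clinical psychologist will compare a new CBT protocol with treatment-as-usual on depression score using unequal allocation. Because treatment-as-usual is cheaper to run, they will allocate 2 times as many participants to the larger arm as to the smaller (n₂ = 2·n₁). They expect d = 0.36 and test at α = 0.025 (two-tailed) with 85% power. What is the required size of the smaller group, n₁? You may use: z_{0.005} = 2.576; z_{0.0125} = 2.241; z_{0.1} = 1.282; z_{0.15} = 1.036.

n₁ = 125

With allocation ratio k = n₂/n₁ = 2, Var(x̄₁−x̄₂) = σ²(1/n₁ + 1/(k·n₁)) = σ²·(k+1)/(k·n₁).
So n₁ = (1 + 1/k)·((z_{α/2} + z_β)/d)² = 1.500 × (3.277/0.36)².
n₁ = 1.500 × 82.86 = 124.3.
Round up: n₁ = 125, giving n₂ = 2 × 125 = 250.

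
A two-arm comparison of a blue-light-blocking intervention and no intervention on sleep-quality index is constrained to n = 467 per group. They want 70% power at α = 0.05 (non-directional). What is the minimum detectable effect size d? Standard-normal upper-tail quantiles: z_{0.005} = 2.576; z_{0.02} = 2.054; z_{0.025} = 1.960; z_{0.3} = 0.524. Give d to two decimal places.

For two independent groups of n = 467 each: d_min = (z_{α/2} + z_β)·√(2/n).
z-sum = 1.960 + 0.524 = 2.484.
d_min = 2.484 × √(2/467) = 2.484 × 0.0654 = 0.163.

d_min ≈ 0.16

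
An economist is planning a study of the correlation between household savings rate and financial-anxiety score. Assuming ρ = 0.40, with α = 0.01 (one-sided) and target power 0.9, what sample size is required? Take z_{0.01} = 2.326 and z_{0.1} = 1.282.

n = 76

Fisher's z: C = ½·ln((1+r)/(1−r)) = ½·ln(2.3333) = 0.4236.
n = ((z_{α} + z_β)/C)² + 3.
(2.326 + 1.282) / 0.4236 = 3.608 / 0.4236 = 8.517.
n = 8.517² + 3 = 72.55 + 3 = 75.5.
Round up.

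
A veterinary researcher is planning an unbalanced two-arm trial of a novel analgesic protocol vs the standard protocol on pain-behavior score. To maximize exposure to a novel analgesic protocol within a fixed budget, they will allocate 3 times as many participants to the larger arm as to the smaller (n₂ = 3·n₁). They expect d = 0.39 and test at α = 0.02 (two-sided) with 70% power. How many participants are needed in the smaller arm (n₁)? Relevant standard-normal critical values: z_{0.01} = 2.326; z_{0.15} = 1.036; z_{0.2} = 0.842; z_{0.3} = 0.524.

With allocation ratio k = n₂/n₁ = 3, Var(x̄₁−x̄₂) = σ²(1/n₁ + 1/(k·n₁)) = σ²·(k+1)/(k·n₁).
So n₁ = (1 + 1/k)·((z_{α/2} + z_β)/d)² = 1.333 × (2.850/0.39)².
n₁ = 1.333 × 53.40 = 71.2.
Round up: n₁ = 72, giving n₂ = 3 × 72 = 216.

n₁ = 72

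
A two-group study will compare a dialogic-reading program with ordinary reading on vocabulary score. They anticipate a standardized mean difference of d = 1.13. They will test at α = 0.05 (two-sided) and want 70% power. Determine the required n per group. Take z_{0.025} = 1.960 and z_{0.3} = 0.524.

For two independent groups with equal n: n = 2·((z_{α/2} + z_β) / d)².
z_{α/2} + z_β = 1.960 + 0.524 = 2.484.
n = 2 × (2.484 / 1.13)² = 2 × 2.198² = 2 × 4.83 = 9.7.
Round up to the next whole participant.

n = 10 per group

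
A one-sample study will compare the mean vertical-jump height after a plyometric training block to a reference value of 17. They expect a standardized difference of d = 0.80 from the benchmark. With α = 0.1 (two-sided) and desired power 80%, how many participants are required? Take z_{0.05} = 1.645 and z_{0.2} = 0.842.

n = 10

For a one-sample test: n = ((z_{α/2} + z_β) / d)².
z_{α/2} + z_β = 1.645 + 0.842 = 2.487.
n = (2.487 / 0.80)² = 3.109² = 9.66.
Round up.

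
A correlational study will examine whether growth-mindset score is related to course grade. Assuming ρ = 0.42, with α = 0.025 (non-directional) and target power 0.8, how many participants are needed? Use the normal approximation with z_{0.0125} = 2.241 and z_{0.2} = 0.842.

n = 51

Fisher's z: C = ½·ln((1+r)/(1−r)) = ½·ln(2.4483) = 0.4477.
n = ((z_{α/2} + z_β)/C)² + 3.
(2.241 + 0.842) / 0.4477 = 3.083 / 0.4477 = 6.886.
n = 6.886² + 3 = 47.42 + 3 = 50.4.
Round up.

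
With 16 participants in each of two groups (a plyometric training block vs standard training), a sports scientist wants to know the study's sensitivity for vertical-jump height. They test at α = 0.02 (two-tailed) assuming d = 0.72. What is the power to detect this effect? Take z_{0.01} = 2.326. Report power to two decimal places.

power ≈ 0.39

For two equal groups, power = Φ(d·√(n/2) − z_{α/2}).
d·√(n/2) = 0.72 × √(16/2) = 0.72 × 2.828 = 2.036.
z_β = 2.036 − 2.326 = -0.290.
Power = Φ(-0.290) = 0.386.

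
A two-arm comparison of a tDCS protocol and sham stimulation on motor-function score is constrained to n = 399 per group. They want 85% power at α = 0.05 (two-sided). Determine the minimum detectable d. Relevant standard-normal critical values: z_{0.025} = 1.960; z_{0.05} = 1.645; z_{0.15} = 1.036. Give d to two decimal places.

d_min ≈ 0.21

For two independent groups of n = 399 each: d_min = (z_{α/2} + z_β)·√(2/n).
z-sum = 1.960 + 1.036 = 2.996.
d_min = 2.996 × √(2/399) = 2.996 × 0.0708 = 0.212.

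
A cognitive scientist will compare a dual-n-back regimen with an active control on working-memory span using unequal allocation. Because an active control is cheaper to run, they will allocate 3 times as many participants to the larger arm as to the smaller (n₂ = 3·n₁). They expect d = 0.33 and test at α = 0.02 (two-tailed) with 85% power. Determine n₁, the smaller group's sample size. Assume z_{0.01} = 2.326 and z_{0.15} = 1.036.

With allocation ratio k = n₂/n₁ = 3, Var(x̄₁−x̄₂) = σ²(1/n₁ + 1/(k·n₁)) = σ²·(k+1)/(k·n₁).
So n₁ = (1 + 1/k)·((z_{α/2} + z_β)/d)² = 1.333 × (3.362/0.33)².
n₁ = 1.333 × 103.79 = 138.4.
Round up: n₁ = 139, giving n₂ = 3 × 139 = 417.

n₁ = 139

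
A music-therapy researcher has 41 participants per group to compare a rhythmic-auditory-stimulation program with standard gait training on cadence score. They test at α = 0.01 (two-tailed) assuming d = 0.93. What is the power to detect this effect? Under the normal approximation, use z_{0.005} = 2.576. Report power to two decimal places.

For two equal groups, power = Φ(d·√(n/2) − z_{α/2}).
d·√(n/2) = 0.93 × √(41/2) = 0.93 × 4.528 = 4.211.
z_β = 4.211 − 2.576 = 1.635.
Power = Φ(1.635) = 0.949.

power ≈ 0.95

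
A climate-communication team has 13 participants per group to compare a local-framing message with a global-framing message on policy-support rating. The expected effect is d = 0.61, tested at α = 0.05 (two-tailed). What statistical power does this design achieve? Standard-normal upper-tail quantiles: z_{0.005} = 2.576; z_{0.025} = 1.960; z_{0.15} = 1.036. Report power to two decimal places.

For two equal groups, power = Φ(d·√(n/2) − z_{α/2}).
d·√(n/2) = 0.61 × √(13/2) = 0.61 × 2.550 = 1.555.
z_β = 1.555 − 1.960 = -0.405.
Power = Φ(-0.405) = 0.343.

power ≈ 0.34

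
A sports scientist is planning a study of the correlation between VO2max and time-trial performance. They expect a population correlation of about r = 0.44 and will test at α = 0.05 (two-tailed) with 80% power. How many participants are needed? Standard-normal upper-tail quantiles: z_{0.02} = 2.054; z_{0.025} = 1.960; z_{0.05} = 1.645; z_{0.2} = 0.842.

n = 39

Fisher's z: C = ½·ln((1+r)/(1−r)) = ½·ln(2.5714) = 0.4722.
n = ((z_{α/2} + z_β)/C)² + 3.
(1.960 + 0.842) / 0.4722 = 2.802 / 0.4722 = 5.934.
n = 5.934² + 3 = 35.21 + 3 = 38.2.
Round up.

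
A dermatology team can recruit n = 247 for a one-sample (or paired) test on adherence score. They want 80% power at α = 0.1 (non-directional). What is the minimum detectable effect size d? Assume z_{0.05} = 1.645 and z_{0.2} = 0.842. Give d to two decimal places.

For a single sample (or paired design) of n = 247: d_min = (z_{α/2} + z_β)/√n.
z-sum = 1.645 + 0.842 = 2.487.
d_min = 2.487 / √247 = 2.487 / 15.716 = 0.158.

d_min ≈ 0.16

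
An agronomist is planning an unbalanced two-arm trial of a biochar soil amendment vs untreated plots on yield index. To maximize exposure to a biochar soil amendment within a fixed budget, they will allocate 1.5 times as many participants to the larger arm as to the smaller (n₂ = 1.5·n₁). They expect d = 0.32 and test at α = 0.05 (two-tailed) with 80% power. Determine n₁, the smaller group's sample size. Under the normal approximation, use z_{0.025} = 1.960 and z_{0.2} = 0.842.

With allocation ratio k = n₂/n₁ = 1.5, Var(x̄₁−x̄₂) = σ²(1/n₁ + 1/(k·n₁)) = σ²·(k+1)/(k·n₁).
So n₁ = (1 + 1/k)·((z_{α/2} + z_β)/d)² = 1.667 × (2.802/0.32)².
n₁ = 1.667 × 76.67 = 127.8.
Round up: n₁ = 128, giving n₂ = 1.5 × 128 = 192.

n₁ = 128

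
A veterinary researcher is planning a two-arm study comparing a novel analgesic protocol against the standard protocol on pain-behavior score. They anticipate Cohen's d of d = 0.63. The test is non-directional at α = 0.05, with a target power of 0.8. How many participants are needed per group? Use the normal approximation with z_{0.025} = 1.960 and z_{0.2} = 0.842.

n = 40 per group

For two independent groups with equal n: n = 2·((z_{α/2} + z_β) / d)².
z_{α/2} + z_β = 1.960 + 0.842 = 2.802.
n = 2 × (2.802 / 0.63)² = 2 × 4.448² = 2 × 19.78 = 39.6.
Round up to the next whole participant.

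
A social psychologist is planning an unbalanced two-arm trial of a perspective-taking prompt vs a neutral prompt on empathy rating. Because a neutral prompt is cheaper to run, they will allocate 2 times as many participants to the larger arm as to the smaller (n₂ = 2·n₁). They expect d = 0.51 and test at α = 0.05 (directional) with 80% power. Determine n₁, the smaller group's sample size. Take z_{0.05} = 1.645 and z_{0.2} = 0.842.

n₁ = 36

With allocation ratio k = n₂/n₁ = 2, Var(x̄₁−x̄₂) = σ²(1/n₁ + 1/(k·n₁)) = σ²·(k+1)/(k·n₁).
So n₁ = (1 + 1/k)·((z_{α} + z_β)/d)² = 1.500 × (2.487/0.51)².
n₁ = 1.500 × 23.78 = 35.7.
Round up: n₁ = 36, giving n₂ = 2 × 36 = 72.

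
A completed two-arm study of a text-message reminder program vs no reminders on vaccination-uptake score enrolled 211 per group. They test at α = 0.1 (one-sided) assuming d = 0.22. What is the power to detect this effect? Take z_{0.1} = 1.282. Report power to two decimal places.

For two equal groups, power = Φ(d·√(n/2) − z_{α}).
d·√(n/2) = 0.22 × √(211/2) = 0.22 × 10.271 = 2.260.
z_β = 2.260 − 1.282 = 0.978.
Power = Φ(0.978) = 0.836.

power ≈ 0.84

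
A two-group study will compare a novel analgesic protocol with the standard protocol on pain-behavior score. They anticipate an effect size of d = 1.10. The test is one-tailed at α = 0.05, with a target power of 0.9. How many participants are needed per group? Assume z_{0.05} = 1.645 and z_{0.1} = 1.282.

n = 15 per group

For two independent groups with equal n: n = 2·((z_{α} + z_β) / d)².
z_{α} + z_β = 1.645 + 1.282 = 2.927.
n = 2 × (2.927 / 1.10)² = 2 × 2.661² = 2 × 7.08 = 14.2.
Round up to the next whole participant.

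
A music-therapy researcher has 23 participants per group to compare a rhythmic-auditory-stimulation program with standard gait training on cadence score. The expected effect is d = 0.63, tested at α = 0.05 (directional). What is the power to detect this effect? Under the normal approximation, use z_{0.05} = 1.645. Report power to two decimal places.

For two equal groups, power = Φ(d·√(n/2) − z_{α}).
d·√(n/2) = 0.63 × √(23/2) = 0.63 × 3.391 = 2.136.
z_β = 2.136 − 1.645 = 0.491.
Power = Φ(0.491) = 0.688.

power ≈ 0.69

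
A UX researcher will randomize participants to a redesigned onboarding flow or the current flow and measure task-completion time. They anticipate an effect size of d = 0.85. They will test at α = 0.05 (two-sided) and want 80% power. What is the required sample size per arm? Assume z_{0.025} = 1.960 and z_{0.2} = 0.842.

For two independent groups with equal n: n = 2·((z_{α/2} + z_β) / d)².
z_{α/2} + z_β = 1.960 + 0.842 = 2.802.
n = 2 × (2.802 / 0.85)² = 2 × 3.296² = 2 × 10.87 = 21.7.
Round up to the next whole participant.

n = 22 per group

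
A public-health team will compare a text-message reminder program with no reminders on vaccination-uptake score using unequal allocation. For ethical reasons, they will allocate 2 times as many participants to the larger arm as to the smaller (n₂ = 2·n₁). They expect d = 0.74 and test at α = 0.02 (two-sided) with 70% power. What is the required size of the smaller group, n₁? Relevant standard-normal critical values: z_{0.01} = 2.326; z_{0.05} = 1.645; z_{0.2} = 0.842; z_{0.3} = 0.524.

n₁ = 23

With allocation ratio k = n₂/n₁ = 2, Var(x̄₁−x̄₂) = σ²(1/n₁ + 1/(k·n₁)) = σ²·(k+1)/(k·n₁).
So n₁ = (1 + 1/k)·((z_{α/2} + z_β)/d)² = 1.500 × (2.850/0.74)².
n₁ = 1.500 × 14.83 = 22.2.
Round up: n₁ = 23, giving n₂ = 2 × 23 = 46.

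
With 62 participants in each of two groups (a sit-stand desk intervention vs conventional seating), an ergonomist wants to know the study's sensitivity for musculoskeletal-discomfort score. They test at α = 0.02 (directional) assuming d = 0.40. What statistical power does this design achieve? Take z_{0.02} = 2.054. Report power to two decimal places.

power ≈ 0.57

For two equal groups, power = Φ(d·√(n/2) − z_{α}).
d·√(n/2) = 0.40 × √(62/2) = 0.40 × 5.568 = 2.227.
z_β = 2.227 − 2.054 = 0.173.
Power = Φ(0.173) = 0.569.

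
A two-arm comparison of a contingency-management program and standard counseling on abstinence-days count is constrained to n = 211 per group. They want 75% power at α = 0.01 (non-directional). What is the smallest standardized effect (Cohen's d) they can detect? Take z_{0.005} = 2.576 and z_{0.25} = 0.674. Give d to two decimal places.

For two independent groups of n = 211 each: d_min = (z_{α/2} + z_β)·√(2/n).
z-sum = 2.576 + 0.674 = 3.250.
d_min = 3.250 × √(2/211) = 3.250 × 0.0974 = 0.316.

d_min ≈ 0.32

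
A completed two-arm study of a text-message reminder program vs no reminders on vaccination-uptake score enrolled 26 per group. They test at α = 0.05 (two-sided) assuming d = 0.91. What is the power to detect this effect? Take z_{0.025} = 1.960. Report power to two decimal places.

For two equal groups, power = Φ(d·√(n/2) − z_{α/2}).
d·√(n/2) = 0.91 × √(26/2) = 0.91 × 3.606 = 3.281.
z_β = 3.281 − 1.960 = 1.321.
Power = Φ(1.321) = 0.907.

power ≈ 0.91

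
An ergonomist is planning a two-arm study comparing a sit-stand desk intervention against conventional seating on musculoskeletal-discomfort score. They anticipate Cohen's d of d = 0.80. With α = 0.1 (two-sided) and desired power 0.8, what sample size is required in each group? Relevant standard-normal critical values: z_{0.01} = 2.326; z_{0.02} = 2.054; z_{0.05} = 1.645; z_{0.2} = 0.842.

For two independent groups with equal n: n = 2·((z_{α/2} + z_β) / d)².
z_{α/2} + z_β = 1.645 + 0.842 = 2.487.
n = 2 × (2.487 / 0.80)² = 2 × 3.109² = 2 × 9.66 = 19.3.
Round up to the next whole participant.

n = 20 per group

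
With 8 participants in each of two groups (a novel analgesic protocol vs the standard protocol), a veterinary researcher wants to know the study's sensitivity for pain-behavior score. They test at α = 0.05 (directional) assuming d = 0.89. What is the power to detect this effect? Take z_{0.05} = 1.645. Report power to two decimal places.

For two equal groups, power = Φ(d·√(n/2) − z_{α}).
d·√(n/2) = 0.89 × √(8/2) = 0.89 × 2.000 = 1.780.
z_β = 1.780 − 1.645 = 0.135.
Power = Φ(0.135) = 0.554.

power ≈ 0.55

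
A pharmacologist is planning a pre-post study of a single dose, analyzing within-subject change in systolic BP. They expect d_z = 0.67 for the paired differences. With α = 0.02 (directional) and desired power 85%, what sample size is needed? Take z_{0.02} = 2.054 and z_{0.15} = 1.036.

n = 22 pairs

For a paired (one-sample on differences) test: n = ((z_{α} + z_β) / d)².
z_{α} + z_β = 2.054 + 1.036 = 3.090.
n = (3.090 / 0.67)² = 4.612² = 21.27.
Round up.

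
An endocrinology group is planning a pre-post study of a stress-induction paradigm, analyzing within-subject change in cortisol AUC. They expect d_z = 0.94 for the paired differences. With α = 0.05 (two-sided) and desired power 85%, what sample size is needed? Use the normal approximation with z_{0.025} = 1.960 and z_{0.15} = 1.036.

For a paired (one-sample on differences) test: n = ((z_{α/2} + z_β) / d)².
z_{α/2} + z_β = 1.960 + 1.036 = 2.996.
n = (2.996 / 0.94)² = 3.187² = 10.16.
Round up.

n = 11 pairs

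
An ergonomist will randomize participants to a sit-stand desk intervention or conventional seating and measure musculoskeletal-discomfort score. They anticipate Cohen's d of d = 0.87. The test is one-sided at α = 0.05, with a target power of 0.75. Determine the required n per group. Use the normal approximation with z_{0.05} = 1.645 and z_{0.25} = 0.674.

For two independent groups with equal n: n = 2·((z_{α} + z_β) / d)².
z_{α} + z_β = 1.645 + 0.674 = 2.319.
n = 2 × (2.319 / 0.87)² = 2 × 2.666² = 2 × 7.10 = 14.2.
Round up to the next whole participant.

n = 15 per group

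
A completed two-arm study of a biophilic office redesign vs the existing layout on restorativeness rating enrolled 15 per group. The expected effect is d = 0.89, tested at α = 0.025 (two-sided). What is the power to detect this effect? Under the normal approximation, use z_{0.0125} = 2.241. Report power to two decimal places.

For two equal groups, power = Φ(d·√(n/2) − z_{α/2}).
d·√(n/2) = 0.89 × √(15/2) = 0.89 × 2.739 = 2.437.
z_β = 2.437 − 2.241 = 0.196.
Power = Φ(0.196) = 0.578.

power ≈ 0.58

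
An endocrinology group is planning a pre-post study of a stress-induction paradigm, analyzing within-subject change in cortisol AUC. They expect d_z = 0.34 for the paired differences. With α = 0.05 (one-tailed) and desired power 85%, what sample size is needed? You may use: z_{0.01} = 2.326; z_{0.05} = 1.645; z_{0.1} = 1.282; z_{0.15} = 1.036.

For a paired (one-sample on differences) test: n = ((z_{α} + z_β) / d)².
z_{α} + z_β = 1.645 + 1.036 = 2.681.
n = (2.681 / 0.34)² = 7.885² = 62.18.
Round up.

n = 63 pairs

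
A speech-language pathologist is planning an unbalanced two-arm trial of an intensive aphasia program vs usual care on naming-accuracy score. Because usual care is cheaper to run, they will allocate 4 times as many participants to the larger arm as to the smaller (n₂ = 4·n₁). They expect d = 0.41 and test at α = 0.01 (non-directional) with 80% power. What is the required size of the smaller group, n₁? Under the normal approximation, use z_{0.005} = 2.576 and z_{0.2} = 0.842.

n₁ = 87

With allocation ratio k = n₂/n₁ = 4, Var(x̄₁−x̄₂) = σ²(1/n₁ + 1/(k·n₁)) = σ²·(k+1)/(k·n₁).
So n₁ = (1 + 1/k)·((z_{α/2} + z_β)/d)² = 1.250 × (3.418/0.41)².
n₁ = 1.250 × 69.50 = 86.9.
Round up: n₁ = 87, giving n₂ = 4 × 87 = 348.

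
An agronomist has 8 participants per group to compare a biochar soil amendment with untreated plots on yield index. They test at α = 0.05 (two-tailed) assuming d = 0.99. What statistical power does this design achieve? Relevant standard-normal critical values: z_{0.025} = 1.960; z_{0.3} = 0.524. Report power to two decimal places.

power ≈ 0.51

For two equal groups, power = Φ(d·√(n/2) − z_{α/2}).
d·√(n/2) = 0.99 × √(8/2) = 0.99 × 2.000 = 1.980.
z_β = 1.980 − 1.960 = 0.020.
Power = Φ(0.020) = 0.508.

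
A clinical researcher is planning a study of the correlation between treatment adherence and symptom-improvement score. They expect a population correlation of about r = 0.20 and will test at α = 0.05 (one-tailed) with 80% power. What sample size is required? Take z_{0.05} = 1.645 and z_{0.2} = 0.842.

Fisher's z: C = ½·ln((1+r)/(1−r)) = ½·ln(1.5000) = 0.2027.
n = ((z_{α} + z_β)/C)² + 3.
(1.645 + 0.842) / 0.2027 = 2.487 / 0.2027 = 12.269.
n = 12.269² + 3 = 150.54 + 3 = 153.5.
Round up.

n = 154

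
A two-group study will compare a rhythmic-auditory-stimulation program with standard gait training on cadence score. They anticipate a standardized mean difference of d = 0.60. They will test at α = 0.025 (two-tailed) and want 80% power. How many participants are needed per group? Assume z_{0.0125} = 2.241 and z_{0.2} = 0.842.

For two independent groups with equal n: n = 2·((z_{α/2} + z_β) / d)².
z_{α/2} + z_β = 2.241 + 0.842 = 3.083.
n = 2 × (3.083 / 0.60)² = 2 × 5.138² = 2 × 26.40 = 52.8.
Round up to the next whole participant.

n = 53 per group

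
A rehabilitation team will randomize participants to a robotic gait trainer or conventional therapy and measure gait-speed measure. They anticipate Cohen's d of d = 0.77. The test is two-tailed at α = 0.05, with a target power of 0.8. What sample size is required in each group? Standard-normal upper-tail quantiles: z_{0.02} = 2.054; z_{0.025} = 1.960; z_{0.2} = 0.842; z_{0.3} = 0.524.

For two independent groups with equal n: n = 2·((z_{α/2} + z_β) / d)².
z_{α/2} + z_β = 1.960 + 0.842 = 2.802.
n = 2 × (2.802 / 0.77)² = 2 × 3.639² = 2 × 13.24 = 26.5.
Round up to the next whole participant.

n = 27 per group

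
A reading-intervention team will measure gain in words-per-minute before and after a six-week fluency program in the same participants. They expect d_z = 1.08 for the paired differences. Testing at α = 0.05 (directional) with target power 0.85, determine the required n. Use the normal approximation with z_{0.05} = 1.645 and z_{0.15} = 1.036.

n = 7 pairs

For a paired (one-sample on differences) test: n = ((z_{α} + z_β) / d)².
z_{α} + z_β = 1.645 + 1.036 = 2.681.
n = (2.681 / 1.08)² = 2.482² = 6.16.
Round up.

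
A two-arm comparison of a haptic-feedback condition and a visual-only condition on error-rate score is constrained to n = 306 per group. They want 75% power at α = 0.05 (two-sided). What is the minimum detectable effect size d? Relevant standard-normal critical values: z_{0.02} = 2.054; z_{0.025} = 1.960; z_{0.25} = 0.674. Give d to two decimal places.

d_min ≈ 0.21

For two independent groups of n = 306 each: d_min = (z_{α/2} + z_β)·√(2/n).
z-sum = 1.960 + 0.674 = 2.634.
d_min = 2.634 × √(2/306) = 2.634 × 0.0808 = 0.213.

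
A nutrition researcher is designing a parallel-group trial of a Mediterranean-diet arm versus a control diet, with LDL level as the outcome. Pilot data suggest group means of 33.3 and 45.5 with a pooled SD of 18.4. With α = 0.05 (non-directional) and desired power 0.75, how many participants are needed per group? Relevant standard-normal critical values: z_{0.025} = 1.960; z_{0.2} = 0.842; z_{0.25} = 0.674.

n = 32 per group

Cohen's d = |M₁ − M₂| / SD_pooled = |33.3 − 45.5| / 18.4 = 12.2 / 18.4 = 0.663.
For two independent groups with equal n: n = 2·((z_{α/2} + z_β) / d)².
z_{α/2} + z_β = 1.960 + 0.674 = 2.634.
n = 2 × (2.634 / 0.663)² = 2 × 3.973² = 2 × 15.78 = 31.6.
Round up to the next whole participant.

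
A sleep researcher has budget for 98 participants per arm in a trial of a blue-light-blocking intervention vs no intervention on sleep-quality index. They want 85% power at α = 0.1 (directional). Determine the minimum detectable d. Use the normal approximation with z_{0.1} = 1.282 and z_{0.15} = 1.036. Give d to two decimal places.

For two independent groups of n = 98 each: d_min = (z_{α} + z_β)·√(2/n).
z-sum = 1.282 + 1.036 = 2.318.
d_min = 2.318 × √(2/98) = 2.318 × 0.1429 = 0.331.

d_min ≈ 0.33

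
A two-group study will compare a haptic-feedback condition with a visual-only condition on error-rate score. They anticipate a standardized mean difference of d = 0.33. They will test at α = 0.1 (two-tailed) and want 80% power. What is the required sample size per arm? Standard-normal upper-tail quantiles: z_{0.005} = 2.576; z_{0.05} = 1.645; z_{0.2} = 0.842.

For two independent groups with equal n: n = 2·((z_{α/2} + z_β) / d)².
z_{α/2} + z_β = 1.645 + 0.842 = 2.487.
n = 2 × (2.487 / 0.33)² = 2 × 7.536² = 2 × 56.80 = 113.6.
Round up to the next whole participant.

n = 114 per group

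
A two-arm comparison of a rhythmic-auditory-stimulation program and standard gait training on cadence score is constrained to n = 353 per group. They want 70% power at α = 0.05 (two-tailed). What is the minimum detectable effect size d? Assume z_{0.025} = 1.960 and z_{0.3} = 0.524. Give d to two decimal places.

For two independent groups of n = 353 each: d_min = (z_{α/2} + z_β)·√(2/n).
z-sum = 1.960 + 0.524 = 2.484.
d_min = 2.484 × √(2/353) = 2.484 × 0.0753 = 0.187.

d_min ≈ 0.19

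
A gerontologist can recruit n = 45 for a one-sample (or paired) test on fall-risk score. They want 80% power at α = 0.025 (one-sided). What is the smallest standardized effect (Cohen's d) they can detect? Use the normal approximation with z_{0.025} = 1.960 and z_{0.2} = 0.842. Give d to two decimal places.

d_min ≈ 0.42

For a single sample (or paired design) of n = 45: d_min = (z_{α} + z_β)/√n.
z-sum = 1.960 + 0.842 = 2.802.
d_min = 2.802 / √45 = 2.802 / 6.708 = 0.418.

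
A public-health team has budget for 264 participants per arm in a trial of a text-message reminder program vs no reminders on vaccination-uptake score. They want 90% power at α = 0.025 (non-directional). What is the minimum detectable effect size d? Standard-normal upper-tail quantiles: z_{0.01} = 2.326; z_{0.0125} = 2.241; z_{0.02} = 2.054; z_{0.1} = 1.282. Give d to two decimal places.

For two independent groups of n = 264 each: d_min = (z_{α/2} + z_β)·√(2/n).
z-sum = 2.241 + 1.282 = 3.523.
d_min = 3.523 × √(2/264) = 3.523 × 0.0870 = 0.307.

d_min ≈ 0.31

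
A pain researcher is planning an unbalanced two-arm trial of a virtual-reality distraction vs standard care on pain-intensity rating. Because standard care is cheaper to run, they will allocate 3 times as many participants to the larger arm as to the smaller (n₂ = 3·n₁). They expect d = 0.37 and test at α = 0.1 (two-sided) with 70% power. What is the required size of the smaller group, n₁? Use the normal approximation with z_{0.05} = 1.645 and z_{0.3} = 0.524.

With allocation ratio k = n₂/n₁ = 3, Var(x̄₁−x̄₂) = σ²(1/n₁ + 1/(k·n₁)) = σ²·(k+1)/(k·n₁).
So n₁ = (1 + 1/k)·((z_{α/2} + z_β)/d)² = 1.333 × (2.169/0.37)².
n₁ = 1.333 × 34.36 = 45.8.
Round up: n₁ = 46, giving n₂ = 3 × 46 = 138.

n₁ = 46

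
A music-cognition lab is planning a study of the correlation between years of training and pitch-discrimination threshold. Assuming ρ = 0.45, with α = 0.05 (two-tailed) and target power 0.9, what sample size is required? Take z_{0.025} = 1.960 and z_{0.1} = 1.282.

Fisher's z: C = ½·ln((1+r)/(1−r)) = ½·ln(2.6364) = 0.4847.
n = ((z_{α/2} + z_β)/C)² + 3.
(1.960 + 1.282) / 0.4847 = 3.242 / 0.4847 = 6.689.
n = 6.689² + 3 = 44.74 + 3 = 47.7.
Round up.

n = 48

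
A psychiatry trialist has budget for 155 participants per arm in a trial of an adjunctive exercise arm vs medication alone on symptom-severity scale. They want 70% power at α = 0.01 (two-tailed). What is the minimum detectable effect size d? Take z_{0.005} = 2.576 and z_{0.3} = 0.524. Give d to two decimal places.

For two independent groups of n = 155 each: d_min = (z_{α/2} + z_β)·√(2/n).
z-sum = 2.576 + 0.524 = 3.100.
d_min = 3.100 × √(2/155) = 3.100 × 0.1136 = 0.352.

d_min ≈ 0.35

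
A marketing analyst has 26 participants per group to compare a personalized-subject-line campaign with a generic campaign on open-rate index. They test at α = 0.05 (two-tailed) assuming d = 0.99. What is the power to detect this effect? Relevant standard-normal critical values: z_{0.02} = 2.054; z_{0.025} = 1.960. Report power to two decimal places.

power ≈ 0.95

For two equal groups, power = Φ(d·√(n/2) − z_{α/2}).
d·√(n/2) = 0.99 × √(26/2) = 0.99 × 3.606 = 3.569.
z_β = 3.569 − 1.960 = 1.609.
Power = Φ(1.609) = 0.946.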